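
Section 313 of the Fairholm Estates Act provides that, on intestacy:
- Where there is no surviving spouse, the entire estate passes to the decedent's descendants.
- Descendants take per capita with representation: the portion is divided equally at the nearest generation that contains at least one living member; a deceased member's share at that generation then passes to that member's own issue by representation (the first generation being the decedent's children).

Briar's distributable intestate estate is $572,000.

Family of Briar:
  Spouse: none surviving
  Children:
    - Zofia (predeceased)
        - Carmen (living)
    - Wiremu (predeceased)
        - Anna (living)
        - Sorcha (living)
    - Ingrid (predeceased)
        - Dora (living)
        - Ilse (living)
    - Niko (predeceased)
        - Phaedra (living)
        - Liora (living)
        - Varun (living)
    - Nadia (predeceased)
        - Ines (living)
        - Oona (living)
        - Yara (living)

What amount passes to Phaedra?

The entire $572,000 passes to the descendants.
No child survives, so the initial division is made at the grandchildren's generation.
That amount ($572,000) is divided into 11 shares of $52,000: Carmen, Anna, Sorcha, Dora, Ilse, Phaedra, Liora, Varun, Ines, Oona, and Yara each take $52,000.

Phaedra receives $52,000.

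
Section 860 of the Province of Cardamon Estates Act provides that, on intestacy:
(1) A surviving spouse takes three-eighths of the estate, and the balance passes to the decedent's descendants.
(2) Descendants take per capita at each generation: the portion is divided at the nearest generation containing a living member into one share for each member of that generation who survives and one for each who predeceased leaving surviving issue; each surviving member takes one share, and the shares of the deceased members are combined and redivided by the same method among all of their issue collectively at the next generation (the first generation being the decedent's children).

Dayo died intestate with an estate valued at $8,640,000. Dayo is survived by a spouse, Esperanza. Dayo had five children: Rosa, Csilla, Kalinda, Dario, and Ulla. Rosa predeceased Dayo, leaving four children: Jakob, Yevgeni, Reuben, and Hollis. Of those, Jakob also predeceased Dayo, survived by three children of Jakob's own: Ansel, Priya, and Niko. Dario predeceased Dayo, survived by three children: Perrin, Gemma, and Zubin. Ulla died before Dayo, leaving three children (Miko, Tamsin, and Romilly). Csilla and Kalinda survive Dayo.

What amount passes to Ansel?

Ansel receives $108,000.

Esperanza takes three-eighths of $8,640,000 = $3,240,000. The remaining $5,400,000 passes to the descendants.
The descendants' portion ($5,400,000) is divided at the children's generation into 5 shares of $1,080,000. Csilla and Kalinda each take $1,080,000. The 3 shares of the deceased (Rosa, Dario, and Ulla) are combined into a pool of $3,240,000.
That pool ($3,240,000) is divided at the grandchildren's generation into 10 shares of $324,000. Yevgeni, Reuben, Hollis, Perrin, Gemma, Zubin, Miko, Tamsin, and Romilly each take $324,000. The remaining share for the deceased Jakob ($324,000) is carried to the next generation.
That pool ($324,000) is divided at the great-grandchildren's generation equally among Ansel, Priya, and Niko: $108,000 each.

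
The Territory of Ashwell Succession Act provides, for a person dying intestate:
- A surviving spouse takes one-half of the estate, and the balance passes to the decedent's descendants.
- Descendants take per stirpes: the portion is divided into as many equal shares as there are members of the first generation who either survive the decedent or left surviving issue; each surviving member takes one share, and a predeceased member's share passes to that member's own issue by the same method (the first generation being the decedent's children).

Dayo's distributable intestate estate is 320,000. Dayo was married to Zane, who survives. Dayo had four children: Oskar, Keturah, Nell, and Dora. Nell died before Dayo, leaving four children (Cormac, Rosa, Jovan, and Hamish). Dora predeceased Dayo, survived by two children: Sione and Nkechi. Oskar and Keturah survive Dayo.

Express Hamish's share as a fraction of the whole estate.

Hamish receives 1/32 of the estate.

Zane takes one-half of 320,000 = 160,000. The remaining 160,000 passes to the descendants.
The descendants' portion (160,000) is divided into 4 shares of 40,000: Oskar and Keturah each take 40,000; Nell's 40,000 share passes to Nell's issue; Dora's 40,000 share passes to Dora's issue.
Nell's share (40,000) is divided into 4 shares of 10,000: Cormac, Rosa, Jovan, and Hamish each take 10,000.
Dora's share (40,000) is divided into 2 shares of 20,000: Sione and Nkechi each take 20,000.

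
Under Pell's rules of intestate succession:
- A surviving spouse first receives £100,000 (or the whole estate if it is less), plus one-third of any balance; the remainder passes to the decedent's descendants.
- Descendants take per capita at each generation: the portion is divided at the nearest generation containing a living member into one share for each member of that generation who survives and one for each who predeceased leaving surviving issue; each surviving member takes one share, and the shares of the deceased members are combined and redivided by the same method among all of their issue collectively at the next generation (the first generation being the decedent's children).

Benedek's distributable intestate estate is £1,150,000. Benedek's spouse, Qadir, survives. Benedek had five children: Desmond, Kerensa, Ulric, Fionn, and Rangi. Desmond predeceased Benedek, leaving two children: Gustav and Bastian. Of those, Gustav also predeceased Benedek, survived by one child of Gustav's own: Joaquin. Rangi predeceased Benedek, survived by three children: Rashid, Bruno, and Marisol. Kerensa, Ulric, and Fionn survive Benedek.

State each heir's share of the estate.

Qadir first takes £100,000, leaving a balance of £1,050,000. Qadir then takes one-third of the balance (£350,000), for a total of £450,000. The remaining £700,000 passes to the descendants.
The descendants' portion (£700,000) is divided at the children's generation into 5 shares of £140,000. Kerensa, Ulric, and Fionn each take £140,000. The 2 shares of the deceased (Desmond and Rangi) are combined into a pool of £280,000.
That pool (£280,000) is divided at the grandchildren's generation into 5 shares of £56,000. Bastian, Rashid, Bruno, and Marisol each take £56,000. The remaining share for the deceased Gustav (£56,000) is carried to the next generation.
That pool (£56,000) passes entirely to Joaquin, the sole taker at the great-grandchildren's generation.

Qadir: £450,000; Joaquin: £56,000; Bastian: £56,000; Kerensa: £140,000; Ulric: £140,000; Fionn: £140,000; Rashid: £56,000; Bruno: £56,000; Marisol: £56,000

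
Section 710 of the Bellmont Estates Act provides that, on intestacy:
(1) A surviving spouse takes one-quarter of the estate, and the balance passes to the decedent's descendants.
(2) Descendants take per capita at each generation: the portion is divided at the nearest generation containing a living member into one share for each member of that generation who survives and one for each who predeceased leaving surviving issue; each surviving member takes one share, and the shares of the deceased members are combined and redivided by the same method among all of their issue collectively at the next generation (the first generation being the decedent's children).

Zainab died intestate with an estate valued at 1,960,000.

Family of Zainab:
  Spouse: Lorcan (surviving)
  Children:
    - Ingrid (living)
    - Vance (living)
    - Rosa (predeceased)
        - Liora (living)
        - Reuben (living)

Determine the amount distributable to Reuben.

Reuben receives 245,000.

Lorcan takes one-quarter of 1,960,000 = 490,000. The remaining 1,470,000 passes to the descendants.
The descendants' portion (1,470,000) is divided at the children's generation into 3 shares of 490,000. Ingrid and Vance each take 490,000. The remaining share for the deceased Rosa (490,000) is carried to the next generation.
That pool (490,000) is divided at the grandchildren's generation equally among Liora and Reuben: 245,000 each.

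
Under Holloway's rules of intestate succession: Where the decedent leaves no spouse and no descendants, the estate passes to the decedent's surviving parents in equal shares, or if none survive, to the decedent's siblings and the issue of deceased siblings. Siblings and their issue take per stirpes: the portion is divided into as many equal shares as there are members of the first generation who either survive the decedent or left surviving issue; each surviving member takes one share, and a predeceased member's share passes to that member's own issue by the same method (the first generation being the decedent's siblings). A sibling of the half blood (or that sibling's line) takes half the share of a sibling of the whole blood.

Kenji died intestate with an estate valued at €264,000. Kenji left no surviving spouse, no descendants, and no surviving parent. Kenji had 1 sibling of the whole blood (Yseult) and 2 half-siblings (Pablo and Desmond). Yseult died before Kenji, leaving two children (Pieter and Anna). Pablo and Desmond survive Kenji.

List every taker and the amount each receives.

The entire €264,000 passes to the siblings and their issue.
Counting each half-blood sibling's line as half a unit, there are 2 units in €264,000, so one unit is €132,000. Whole-blood lines (Yseult) take €132,000 each; half-blood lines (Pablo and Desmond) take €66,000 each.
Yseult's share (€132,000) is divided into 2 shares of €66,000: Pieter and Anna each take €66,000.

Pablo: €66,000; Desmond: €66,000; Pieter: €66,000; Anna: €66,000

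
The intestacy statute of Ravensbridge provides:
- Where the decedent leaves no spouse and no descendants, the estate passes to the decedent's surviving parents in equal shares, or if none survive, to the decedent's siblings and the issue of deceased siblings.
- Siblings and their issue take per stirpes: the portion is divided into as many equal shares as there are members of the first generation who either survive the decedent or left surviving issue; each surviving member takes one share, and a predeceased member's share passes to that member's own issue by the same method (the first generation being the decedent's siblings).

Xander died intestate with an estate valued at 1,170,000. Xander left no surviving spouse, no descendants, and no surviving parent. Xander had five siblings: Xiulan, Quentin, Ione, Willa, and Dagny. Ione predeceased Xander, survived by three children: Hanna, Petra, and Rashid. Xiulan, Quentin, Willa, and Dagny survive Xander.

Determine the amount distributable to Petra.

Petra receives 78,000.

The entire 1,170,000 passes to the siblings and their issue.
That amount (1,170,000) is divided into 5 shares of 234,000: Xiulan, Quentin, Willa, and Dagny each take 234,000; Ione's 234,000 share passes to Ione's issue.
Ione's share (234,000) is divided into 3 shares of 78,000: Hanna, Petra, and Rashid each take 78,000.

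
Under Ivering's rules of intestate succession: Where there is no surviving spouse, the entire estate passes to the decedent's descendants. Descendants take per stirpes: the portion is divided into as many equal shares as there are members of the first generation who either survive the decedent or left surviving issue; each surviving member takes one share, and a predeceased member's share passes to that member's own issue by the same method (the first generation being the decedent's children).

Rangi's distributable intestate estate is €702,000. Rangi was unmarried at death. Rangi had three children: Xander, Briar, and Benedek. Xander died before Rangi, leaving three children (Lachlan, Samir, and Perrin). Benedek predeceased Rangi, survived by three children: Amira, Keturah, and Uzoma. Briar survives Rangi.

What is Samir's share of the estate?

Samir receives €78,000.

The entire €702,000 passes to the descendants.
That amount (€702,000) is divided into 3 shares of €234,000: Briar takes €234,000; Xander's €234,000 share passes to Xander's issue; Benedek's €234,000 share passes to Benedek's issue.
Xander's share (€234,000) is divided into 3 shares of €78,000: Lachlan, Samir, and Perrin each take €78,000.
Benedek's share (€234,000) is divided into 3 shares of €78,000: Amira, Keturah, and Uzoma each take €78,000.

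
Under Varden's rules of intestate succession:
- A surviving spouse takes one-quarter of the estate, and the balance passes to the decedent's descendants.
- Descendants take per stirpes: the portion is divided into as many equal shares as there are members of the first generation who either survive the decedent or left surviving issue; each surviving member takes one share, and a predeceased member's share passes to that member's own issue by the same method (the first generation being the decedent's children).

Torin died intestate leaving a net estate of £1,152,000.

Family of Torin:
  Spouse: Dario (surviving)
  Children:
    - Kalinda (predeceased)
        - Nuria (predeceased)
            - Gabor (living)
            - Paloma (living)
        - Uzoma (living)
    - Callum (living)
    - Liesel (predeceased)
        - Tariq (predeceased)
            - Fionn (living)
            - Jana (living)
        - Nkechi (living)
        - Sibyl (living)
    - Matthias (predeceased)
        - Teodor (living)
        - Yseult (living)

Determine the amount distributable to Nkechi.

Dario takes one-quarter of £1,152,000 = £288,000. The remaining £864,000 passes to the descendants.
The descendants' portion (£864,000) is divided into 4 shares of £216,000: Callum takes £216,000; Kalinda's £216,000 share passes to Kalinda's issue; Liesel's £216,000 share passes to Liesel's issue; Matthias's £216,000 share passes to Matthias's issue.
Kalinda's share (£216,000) is divided into 2 shares of £108,000: Uzoma takes £108,000; Nuria's £108,000 share passes to Nuria's issue.
Nuria's share (£108,000) is divided into 2 shares of £54,000: Gabor and Paloma each take £54,000.
Liesel's share (£216,000) is divided into 3 shares of £72,000: Nkechi and Sibyl each take £72,000; Tariq's £72,000 share passes to Tariq's issue.
Tariq's share (£72,000) is divided into 2 shares of £36,000: Fionn and Jana each take £36,000.
Matthias's share (£216,000) is divided into 2 shares of £108,000: Teodor and Yseult each take £108,000.

Nkechi receives £72,000.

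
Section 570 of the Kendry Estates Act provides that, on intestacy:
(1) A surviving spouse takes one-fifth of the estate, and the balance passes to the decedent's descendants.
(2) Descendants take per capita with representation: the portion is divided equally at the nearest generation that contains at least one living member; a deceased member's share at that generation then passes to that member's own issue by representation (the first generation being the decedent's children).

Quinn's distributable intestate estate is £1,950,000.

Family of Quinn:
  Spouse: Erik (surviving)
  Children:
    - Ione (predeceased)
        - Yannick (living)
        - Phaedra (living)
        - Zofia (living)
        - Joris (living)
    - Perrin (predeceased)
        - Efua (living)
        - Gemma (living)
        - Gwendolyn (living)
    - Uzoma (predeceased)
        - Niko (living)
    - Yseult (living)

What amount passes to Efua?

Erik takes one-fifth of £1,950,000 = £390,000. The remaining £1,560,000 passes to the descendants.
The descendants' portion (£1,560,000) is divided into 4 shares of £390,000: Yseult takes £390,000; Ione's £390,000 share passes to Ione's issue; Perrin's £390,000 share passes to Perrin's issue; Uzoma's £390,000 share passes to Uzoma's issue.
Ione's share (£390,000) is divided into 4 shares of £97,500: Yannick, Phaedra, Zofia, and Joris each take £97,500.
Perrin's share (£390,000) is divided into 3 shares of £130,000: Efua, Gemma, and Gwendolyn each take £130,000.
Uzoma's share (£390,000) passes entirely to Niko.

Efua receives £130,000.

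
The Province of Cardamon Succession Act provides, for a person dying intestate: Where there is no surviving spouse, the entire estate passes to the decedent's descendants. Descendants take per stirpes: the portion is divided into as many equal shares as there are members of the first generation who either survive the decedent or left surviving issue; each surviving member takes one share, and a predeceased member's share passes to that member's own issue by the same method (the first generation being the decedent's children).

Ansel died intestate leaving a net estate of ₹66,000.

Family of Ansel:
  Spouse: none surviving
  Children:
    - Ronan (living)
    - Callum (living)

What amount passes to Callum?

Callum receives ₹33,000.

The entire ₹66,000 passes to the descendants.
That amount (₹66,000) is divided into 2 shares of ₹33,000: Ronan and Callum each take ₹33,000.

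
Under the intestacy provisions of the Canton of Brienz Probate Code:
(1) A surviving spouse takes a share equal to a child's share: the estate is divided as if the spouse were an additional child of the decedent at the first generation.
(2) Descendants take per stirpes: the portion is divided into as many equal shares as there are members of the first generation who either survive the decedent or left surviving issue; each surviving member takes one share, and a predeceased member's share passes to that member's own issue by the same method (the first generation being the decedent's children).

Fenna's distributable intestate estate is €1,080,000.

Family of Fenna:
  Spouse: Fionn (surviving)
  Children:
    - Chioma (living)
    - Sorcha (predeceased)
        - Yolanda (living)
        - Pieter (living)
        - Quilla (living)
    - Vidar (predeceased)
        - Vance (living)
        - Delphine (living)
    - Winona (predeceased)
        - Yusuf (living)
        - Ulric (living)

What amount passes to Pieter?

Pieter receives €72,000.

The spouse counts as an additional share at the children's level, so there are 5 primary shares of €216,000. Fionn takes one such share (€216,000).
The children's combined portion (€864,000) is divided into 4 shares of €216,000: Chioma takes €216,000; Sorcha's €216,000 share passes to Sorcha's issue; Vidar's €216,000 share passes to Vidar's issue; Winona's €216,000 share passes to Winona's issue.
Sorcha's share (€216,000) is divided into 3 shares of €72,000: Yolanda, Pieter, and Quilla each take €72,000.
Vidar's share (€216,000) is divided into 2 shares of €108,000: Vance and Delphine each take €108,000.
Winona's share (€216,000) is divided into 2 shares of €108,000: Yusuf and Ulric each take €108,000.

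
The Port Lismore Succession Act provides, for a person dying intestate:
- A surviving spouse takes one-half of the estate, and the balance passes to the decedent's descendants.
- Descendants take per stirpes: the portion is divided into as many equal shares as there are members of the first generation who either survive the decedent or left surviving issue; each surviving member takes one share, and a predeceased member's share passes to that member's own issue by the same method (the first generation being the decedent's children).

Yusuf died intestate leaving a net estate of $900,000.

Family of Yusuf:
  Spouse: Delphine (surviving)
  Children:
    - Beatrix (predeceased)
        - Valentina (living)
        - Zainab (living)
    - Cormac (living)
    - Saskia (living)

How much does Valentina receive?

Delphine takes one-half of $900,000 = $450,000. The remaining $450,000 passes to the descendants.
The descendants' portion ($450,000) is divided into 3 shares of $150,000: Cormac and Saskia each take $150,000; Beatrix's $150,000 share passes to Beatrix's issue.
Beatrix's share ($150,000) is divided into 2 shares of $75,000: Valentina and Zainab each take $75,000.

Valentina receives $75,000.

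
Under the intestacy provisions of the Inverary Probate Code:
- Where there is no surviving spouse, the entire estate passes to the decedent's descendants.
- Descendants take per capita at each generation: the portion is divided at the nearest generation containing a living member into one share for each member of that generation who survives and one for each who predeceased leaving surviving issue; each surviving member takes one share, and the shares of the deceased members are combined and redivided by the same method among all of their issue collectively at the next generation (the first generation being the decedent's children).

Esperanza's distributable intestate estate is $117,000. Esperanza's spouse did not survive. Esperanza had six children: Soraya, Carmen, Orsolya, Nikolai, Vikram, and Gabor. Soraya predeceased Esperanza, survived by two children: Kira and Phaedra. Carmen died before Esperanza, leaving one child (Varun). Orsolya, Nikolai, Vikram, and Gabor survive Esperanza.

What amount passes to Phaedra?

The entire $117,000 passes to the descendants.
That amount ($117,000) is divided at the children's generation into 6 shares of $19,500. Orsolya, Nikolai, Vikram, and Gabor each take $19,500. The 2 shares of the deceased (Soraya and Carmen) are combined into a pool of $39,000.
That pool ($39,000) is divided at the grandchildren's generation equally among Kira, Phaedra, and Varun: $13,000 each.

Phaedra receives $13,000.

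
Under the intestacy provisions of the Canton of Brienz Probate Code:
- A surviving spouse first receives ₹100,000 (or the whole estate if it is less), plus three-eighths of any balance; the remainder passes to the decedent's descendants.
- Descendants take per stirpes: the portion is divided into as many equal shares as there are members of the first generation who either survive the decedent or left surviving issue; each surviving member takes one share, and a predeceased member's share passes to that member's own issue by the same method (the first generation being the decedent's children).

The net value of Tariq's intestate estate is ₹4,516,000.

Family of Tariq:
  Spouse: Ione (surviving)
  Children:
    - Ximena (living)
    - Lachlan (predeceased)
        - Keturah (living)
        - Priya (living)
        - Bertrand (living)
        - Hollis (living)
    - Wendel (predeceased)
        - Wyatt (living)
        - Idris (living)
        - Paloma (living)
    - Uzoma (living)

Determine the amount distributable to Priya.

Priya receives ₹172,500.

Ione first takes ₹100,000, leaving a balance of ₹4,416,000. Ione then takes three-eighths of the balance (₹1,656,000), for a total of ₹1,756,000. The remaining ₹2,760,000 passes to the descendants.
The descendants' portion (₹2,760,000) is divided into 4 shares of ₹690,000: Ximena and Uzoma each take ₹690,000; Lachlan's ₹690,000 share passes to Lachlan's issue; Wendel's ₹690,000 share passes to Wendel's issue.
Lachlan's share (₹690,000) is divided into 4 shares of ₹172,500: Keturah, Priya, Bertrand, and Hollis each take ₹172,500.
Wendel's share (₹690,000) is divided into 3 shares of ₹230,000: Wyatt, Idris, and Paloma each take ₹230,000.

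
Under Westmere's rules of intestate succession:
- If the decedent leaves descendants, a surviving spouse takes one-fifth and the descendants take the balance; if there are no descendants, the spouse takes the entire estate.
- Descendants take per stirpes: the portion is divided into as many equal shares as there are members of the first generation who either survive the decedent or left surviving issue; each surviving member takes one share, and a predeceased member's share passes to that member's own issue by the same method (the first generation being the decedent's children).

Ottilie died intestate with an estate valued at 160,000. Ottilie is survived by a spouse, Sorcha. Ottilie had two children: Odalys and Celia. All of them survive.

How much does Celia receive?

Celia receives 64,000.

Sorcha takes one-fifth of 160,000 = 32,000. The remaining 128,000 passes to the descendants.
The descendants' portion (128,000) is divided into 2 shares of 64,000: Odalys and Celia each take 64,000.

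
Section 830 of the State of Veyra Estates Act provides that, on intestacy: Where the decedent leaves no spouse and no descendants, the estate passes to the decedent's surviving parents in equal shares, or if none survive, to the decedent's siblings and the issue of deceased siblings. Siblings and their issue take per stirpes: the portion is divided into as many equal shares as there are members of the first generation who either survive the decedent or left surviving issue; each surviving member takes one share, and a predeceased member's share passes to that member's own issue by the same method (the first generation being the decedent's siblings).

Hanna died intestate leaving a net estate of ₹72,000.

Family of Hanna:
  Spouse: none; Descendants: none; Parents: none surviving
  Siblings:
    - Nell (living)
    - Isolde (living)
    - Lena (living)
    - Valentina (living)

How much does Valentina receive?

Valentina receives ₹18,000.

The entire ₹72,000 passes to the siblings and their issue.
That amount (₹72,000) is divided into 4 shares of ₹18,000: Nell, Isolde, Lena, and Valentina each take ₹18,000.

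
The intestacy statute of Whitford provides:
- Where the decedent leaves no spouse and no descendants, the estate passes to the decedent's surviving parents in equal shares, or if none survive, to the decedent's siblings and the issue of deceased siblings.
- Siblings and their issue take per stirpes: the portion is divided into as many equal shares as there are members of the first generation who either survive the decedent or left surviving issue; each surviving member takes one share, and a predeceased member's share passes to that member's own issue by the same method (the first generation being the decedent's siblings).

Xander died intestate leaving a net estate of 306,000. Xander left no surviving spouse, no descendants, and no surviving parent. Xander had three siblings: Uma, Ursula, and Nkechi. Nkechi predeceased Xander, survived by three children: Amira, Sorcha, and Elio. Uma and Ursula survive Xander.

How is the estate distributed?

Uma: 102,000; Ursula: 102,000; Amira: 34,000; Sorcha: 34,000; Elio: 34,000

The entire 306,000 passes to the siblings and their issue.
That amount (306,000) is divided into 3 shares of 102,000: Uma and Ursula each take 102,000; Nkechi's 102,000 share passes to Nkechi's issue.
Nkechi's share (102,000) is divided into 3 shares of 34,000: Amira, Sorcha, and Elio each take 34,000.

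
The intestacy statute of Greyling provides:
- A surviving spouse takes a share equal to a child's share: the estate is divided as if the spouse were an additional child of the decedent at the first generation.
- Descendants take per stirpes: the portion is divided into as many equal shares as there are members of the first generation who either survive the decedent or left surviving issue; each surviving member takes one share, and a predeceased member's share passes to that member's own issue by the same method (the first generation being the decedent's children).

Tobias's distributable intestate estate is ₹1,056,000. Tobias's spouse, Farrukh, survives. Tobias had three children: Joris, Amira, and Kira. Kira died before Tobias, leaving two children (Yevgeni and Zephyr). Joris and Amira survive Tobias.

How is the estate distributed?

The spouse counts as an additional share at the children's level, so there are 4 primary shares of ₹264,000. Farrukh takes one such share (₹264,000).
The children's combined portion (₹792,000) is divided into 3 shares of ₹264,000: Joris and Amira each take ₹264,000; Kira's ₹264,000 share passes to Kira's issue.
Kira's share (₹264,000) is divided into 2 shares of ₹132,000: Yevgeni and Zephyr each take ₹132,000.

Farrukh: ₹264,000; Joris: ₹264,000; Amira: ₹264,000; Yevgeni: ₹132,000; Zephyr: ₹132,000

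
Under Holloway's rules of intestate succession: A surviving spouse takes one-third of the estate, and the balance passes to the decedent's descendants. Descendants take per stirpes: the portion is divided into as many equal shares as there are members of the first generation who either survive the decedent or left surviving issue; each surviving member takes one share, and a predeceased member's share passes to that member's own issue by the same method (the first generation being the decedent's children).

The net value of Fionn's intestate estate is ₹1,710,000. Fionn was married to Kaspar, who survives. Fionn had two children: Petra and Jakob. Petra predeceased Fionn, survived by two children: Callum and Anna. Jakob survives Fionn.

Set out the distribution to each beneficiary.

Kaspar: ₹570,000; Callum: ₹285,000; Anna: ₹285,000; Jakob: ₹570,000

Kaspar takes one-third of ₹1,710,000 = ₹570,000. The remaining ₹1,140,000 passes to the descendants.
The descendants' portion (₹1,140,000) is divided into 2 shares of ₹570,000: Jakob takes ₹570,000; Petra's ₹570,000 share passes to Petra's issue.
Petra's share (₹570,000) is divided into 2 shares of ₹285,000: Callum and Anna each take ₹285,000.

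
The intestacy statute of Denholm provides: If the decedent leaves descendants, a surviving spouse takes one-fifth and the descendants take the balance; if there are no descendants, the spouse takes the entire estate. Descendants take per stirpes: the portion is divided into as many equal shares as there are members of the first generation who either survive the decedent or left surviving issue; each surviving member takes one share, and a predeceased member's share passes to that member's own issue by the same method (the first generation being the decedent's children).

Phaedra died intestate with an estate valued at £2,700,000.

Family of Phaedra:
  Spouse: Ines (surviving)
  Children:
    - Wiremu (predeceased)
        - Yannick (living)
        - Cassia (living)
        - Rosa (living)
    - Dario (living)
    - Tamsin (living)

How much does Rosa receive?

Rosa receives £240,000.

Ines takes one-fifth of £2,700,000 = £540,000. The remaining £2,160,000 passes to the descendants.
The descendants' portion (£2,160,000) is divided into 3 shares of £720,000: Dario and Tamsin each take £720,000; Wiremu's £720,000 share passes to Wiremu's issue.
Wiremu's share (£720,000) is divided into 3 shares of £240,000: Yannick, Cassia, and Rosa each take £240,000.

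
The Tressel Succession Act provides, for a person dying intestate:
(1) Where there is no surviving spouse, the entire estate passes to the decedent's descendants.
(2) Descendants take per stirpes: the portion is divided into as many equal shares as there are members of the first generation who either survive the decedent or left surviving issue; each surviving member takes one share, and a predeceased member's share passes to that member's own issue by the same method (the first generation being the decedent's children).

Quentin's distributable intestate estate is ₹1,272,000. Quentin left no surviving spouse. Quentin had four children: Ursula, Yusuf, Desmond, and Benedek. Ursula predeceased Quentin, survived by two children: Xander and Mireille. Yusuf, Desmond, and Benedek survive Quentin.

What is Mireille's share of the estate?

The entire ₹1,272,000 passes to the descendants.
That amount (₹1,272,000) is divided into 4 shares of ₹318,000: Yusuf, Desmond, and Benedek each take ₹318,000; Ursula's ₹318,000 share passes to Ursula's issue.
Ursula's share (₹318,000) is divided into 2 shares of ₹159,000: Xander and Mireille each take ₹159,000.

Mireille receives ₹159,000.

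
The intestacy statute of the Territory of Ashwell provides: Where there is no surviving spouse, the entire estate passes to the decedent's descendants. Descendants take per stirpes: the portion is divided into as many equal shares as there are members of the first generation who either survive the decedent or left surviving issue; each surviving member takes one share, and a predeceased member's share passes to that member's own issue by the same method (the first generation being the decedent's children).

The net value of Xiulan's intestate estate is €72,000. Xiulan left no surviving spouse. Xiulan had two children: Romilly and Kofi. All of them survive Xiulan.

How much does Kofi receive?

The entire €72,000 passes to the descendants.
That amount (€72,000) is divided into 2 shares of €36,000: Romilly and Kofi each take €36,000.

Kofi receives €36,000.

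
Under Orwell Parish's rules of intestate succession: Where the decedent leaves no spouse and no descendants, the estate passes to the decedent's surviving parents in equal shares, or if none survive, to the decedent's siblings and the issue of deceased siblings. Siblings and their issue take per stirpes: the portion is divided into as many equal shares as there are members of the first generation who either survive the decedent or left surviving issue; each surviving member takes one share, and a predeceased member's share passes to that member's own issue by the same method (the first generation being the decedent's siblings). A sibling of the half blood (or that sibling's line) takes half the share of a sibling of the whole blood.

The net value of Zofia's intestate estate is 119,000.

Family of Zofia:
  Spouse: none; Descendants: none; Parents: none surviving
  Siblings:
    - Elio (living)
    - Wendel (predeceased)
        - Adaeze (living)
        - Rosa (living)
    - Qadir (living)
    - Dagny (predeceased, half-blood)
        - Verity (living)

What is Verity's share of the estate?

The entire 119,000 passes to the siblings and their issue.
Counting each half-blood sibling's line as half a unit, there are 7/2 units in 119,000, so one unit is 34,000. Whole-blood lines (Elio, Wendel, and Qadir) take 34,000 each; half-blood lines (Dagny) take 17,000 each.
Wendel's share (34,000) is divided into 2 shares of 17,000: Adaeze and Rosa each take 17,000.
Dagny's share (17,000) passes entirely to Verity.

Verity receives 17,000.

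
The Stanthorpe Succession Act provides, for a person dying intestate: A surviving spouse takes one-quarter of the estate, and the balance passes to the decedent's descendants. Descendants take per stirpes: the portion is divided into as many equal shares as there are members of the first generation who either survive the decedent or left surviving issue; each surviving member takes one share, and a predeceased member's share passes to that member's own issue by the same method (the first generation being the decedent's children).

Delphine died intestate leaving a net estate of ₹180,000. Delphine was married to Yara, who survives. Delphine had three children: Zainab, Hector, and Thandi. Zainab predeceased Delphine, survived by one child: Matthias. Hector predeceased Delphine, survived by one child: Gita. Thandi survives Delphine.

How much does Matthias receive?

Yara takes one-quarter of ₹180,000 = ₹45,000. The remaining ₹135,000 passes to the descendants.
The descendants' portion (₹135,000) is divided into 3 shares of ₹45,000: Thandi takes ₹45,000; Zainab's ₹45,000 share passes to Zainab's issue; Hector's ₹45,000 share passes to Hector's issue.
Zainab's share (₹45,000) passes entirely to Matthias.
Hector's share (₹45,000) passes entirely to Gita.

Matthias receives ₹45,000.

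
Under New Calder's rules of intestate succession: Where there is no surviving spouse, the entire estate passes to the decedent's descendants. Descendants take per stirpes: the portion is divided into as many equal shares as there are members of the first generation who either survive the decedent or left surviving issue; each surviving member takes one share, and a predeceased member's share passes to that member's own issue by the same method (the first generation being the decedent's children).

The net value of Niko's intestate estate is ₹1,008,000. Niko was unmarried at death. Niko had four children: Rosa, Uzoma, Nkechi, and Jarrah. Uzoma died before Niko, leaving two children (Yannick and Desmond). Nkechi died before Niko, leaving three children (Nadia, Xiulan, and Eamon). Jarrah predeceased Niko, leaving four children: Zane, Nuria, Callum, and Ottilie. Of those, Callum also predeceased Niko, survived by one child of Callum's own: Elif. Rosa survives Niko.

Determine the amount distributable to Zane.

The entire ₹1,008,000 passes to the descendants.
That amount (₹1,008,000) is divided into 4 shares of ₹252,000: Rosa takes ₹252,000; Uzoma's ₹252,000 share passes to Uzoma's issue; Nkechi's ₹252,000 share passes to Nkechi's issue; Jarrah's ₹252,000 share passes to Jarrah's issue.
Uzoma's share (₹252,000) is divided into 2 shares of ₹126,000: Yannick and Desmond each take ₹126,000.
Nkechi's share (₹252,000) is divided into 3 shares of ₹84,000: Nadia, Xiulan, and Eamon each take ₹84,000.
Jarrah's share (₹252,000) is divided into 4 shares of ₹63,000: Zane, Nuria, and Ottilie each take ₹63,000; Callum's ₹63,000 share passes to Callum's issue.
Callum's share (₹63,000) passes entirely to Elif.

Zane receives ₹63,000.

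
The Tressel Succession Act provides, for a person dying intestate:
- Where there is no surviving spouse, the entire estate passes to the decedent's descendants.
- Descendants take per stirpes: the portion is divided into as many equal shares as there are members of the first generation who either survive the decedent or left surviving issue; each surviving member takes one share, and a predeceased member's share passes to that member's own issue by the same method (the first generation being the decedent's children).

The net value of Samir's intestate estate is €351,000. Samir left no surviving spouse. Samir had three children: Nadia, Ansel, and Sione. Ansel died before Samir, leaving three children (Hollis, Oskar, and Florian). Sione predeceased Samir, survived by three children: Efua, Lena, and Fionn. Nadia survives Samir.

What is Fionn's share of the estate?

The entire €351,000 passes to the descendants.
That amount (€351,000) is divided into 3 shares of €117,000: Nadia takes €117,000; Ansel's €117,000 share passes to Ansel's issue; Sione's €117,000 share passes to Sione's issue.
Ansel's share (€117,000) is divided into 3 shares of €39,000: Hollis, Oskar, and Florian each take €39,000.
Sione's share (€117,000) is divided into 3 shares of €39,000: Efua, Lena, and Fionn each take €39,000.

Fionn receives €39,000.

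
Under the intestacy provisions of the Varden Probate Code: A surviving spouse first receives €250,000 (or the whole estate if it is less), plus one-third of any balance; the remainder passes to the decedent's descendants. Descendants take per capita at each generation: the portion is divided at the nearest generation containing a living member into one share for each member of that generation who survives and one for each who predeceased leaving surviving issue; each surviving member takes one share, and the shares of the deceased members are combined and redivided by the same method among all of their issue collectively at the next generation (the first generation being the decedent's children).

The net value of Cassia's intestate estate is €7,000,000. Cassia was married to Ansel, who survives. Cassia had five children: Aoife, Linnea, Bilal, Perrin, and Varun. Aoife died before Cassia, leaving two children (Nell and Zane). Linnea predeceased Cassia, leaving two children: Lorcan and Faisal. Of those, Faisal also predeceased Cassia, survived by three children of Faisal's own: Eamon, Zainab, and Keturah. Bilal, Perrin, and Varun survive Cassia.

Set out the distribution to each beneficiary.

Ansel: €2,500,000; Nell: €450,000; Zane: €450,000; Lorcan: €450,000; Eamon: €150,000; Zainab: €150,000; Keturah: €150,000; Bilal: €900,000; Perrin: €900,000; Varun: €900,000

Ansel first takes €250,000, leaving a balance of €6,750,000. Ansel then takes one-third of the balance (€2,250,000), for a total of €2,500,000. The remaining €4,500,000 passes to the descendants.
The descendants' portion (€4,500,000) is divided at the children's generation into 5 shares of €900,000. Bilal, Perrin, and Varun each take €900,000. The 2 shares of the deceased (Aoife and Linnea) are combined into a pool of €1,800,000.
That pool (€1,800,000) is divided at the grandchildren's generation into 4 shares of €450,000. Nell, Zane, and Lorcan each take €450,000. The remaining share for the deceased Faisal (€450,000) is carried to the next generation.
That pool (€450,000) is divided at the great-grandchildren's generation equally among Eamon, Zainab, and Keturah: €150,000 each.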